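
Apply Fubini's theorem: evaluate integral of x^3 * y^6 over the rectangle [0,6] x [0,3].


By Fubini's theorem, the double integral factors as a product of single integrals:
Step 1: integral_0^6 x^3 dx = [x^4/4] from 0 to 6
     = 6^4/4 = 324
Step 2: integral_0^3 y^6 dy = [y^7/7] from 0 to 3
     = 3^7/7 = 312.428571
Step 3: Double integral = 324 * 312.428571 = 101226.857143


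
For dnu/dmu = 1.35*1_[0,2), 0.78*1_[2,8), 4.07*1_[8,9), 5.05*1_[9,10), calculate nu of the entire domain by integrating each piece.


Integrate each piece of the Radon-Nikodym derivative:
Step 1: integral_0^2 1.35 dx = 1.35*(2-0) = 1.35*2 = 2.7
Step 2: integral_2^8 0.78 dx = 0.78*(8-2) = 0.78*6 = 4.68
Step 3: integral_8^9 4.07 dx = 4.07*(9-8) = 4.07*1 = 4.07
Step 4: integral_9^10 5.05 dx = 5.05*(10-9) = 5.05*1 = 5.05
Total: 2.7 + 4.68 + 4.07 + 5.05 = 16.5


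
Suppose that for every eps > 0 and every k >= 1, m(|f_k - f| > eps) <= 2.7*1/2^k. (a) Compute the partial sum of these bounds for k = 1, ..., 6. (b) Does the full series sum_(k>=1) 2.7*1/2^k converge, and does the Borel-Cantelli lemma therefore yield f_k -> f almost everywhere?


Step 1: List the terms 2.7*1/2^k for k = 1 to 6:
  k=1: 1.35
  k=2: 0.675
  k=3: 0.3375
  k=4: 0.16875
  k=5: 0.084375
  k=6: 0.042188
Step 2: Partial sum = 1.35 + 0.675 + 0.3375 + 0.16875 + 0.084375 + 0.042188
     = 2.657813
Step 3: The full series sum_(k>=1) 2.7*1/2^k converges (geometric series with ratio 1/2 < 1; a constant multiple of a convergent series converges).
Step 4: Fix eps > 0. Since sum_k m(|f_k - f| > eps) < infinity, the Borel-Cantelli lemma gives
        m(limsup_k {|f_k - f| > eps}) = 0, i.e. for a.e. x, |f_k(x) - f(x)| <= eps for all large k.
        Applying this with eps = 1/j for j = 1, 2, ... and intersecting the countably many full-measure sets,
        for a.e. x we get limsup_k |f_k(x) - f(x)| <= 1/j for every j, hence f_k -> f almost everywhere.
Conclusion: series converges; Borel-Cantelli yields f_k -> f a.e.


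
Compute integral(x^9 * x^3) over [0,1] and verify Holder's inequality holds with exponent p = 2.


Step 1: Exact integral of f*g = integral(x^12, 0, 1) = 1/13
     = 0.076923
Step 2: Holder bound with p=2, q=2:
  ||f||_p = (integral x^18 dx)^(1/2) = (1/19)^(1/2) = 0.229416
  ||g||_q = (integral x^6 dx)^(1/2) = (1/7)^(1/2) = 0.377964
Step 3: Holder bound = ||f||_p * ||g||_q = 0.229416 * 0.377964 = 0.086711
Verification: 0.076923 <= 0.086711 (Holder holds)


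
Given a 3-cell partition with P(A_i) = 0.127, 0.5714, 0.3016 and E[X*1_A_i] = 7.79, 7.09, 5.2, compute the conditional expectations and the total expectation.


For each cell A_i: E[X|A_i] = E[X*1_A_i] / P(A_i)
Step 1: E[X|A_1] = 7.79 / 0.127 = 61.338583
Step 2: E[X|A_2] = 7.09 / 0.5714 = 12.40812
Step 3: E[X|A_3] = 5.2 / 0.3016 = 17.241379
Verification: E[X] = sum E[X*1_A_i] = 7.79 + 7.09 + 5.2 = 20.08


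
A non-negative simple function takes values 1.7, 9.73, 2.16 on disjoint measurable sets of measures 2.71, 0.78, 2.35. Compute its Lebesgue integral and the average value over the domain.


Step 1: Integral = sum(value_i * measure_i)
= 1.7*2.71 + 9.73*0.78 + 2.16*2.35
= 4.607 + 7.5894 + 5.076
= 17.2724
Step 2: Total measure of domain = 2.71 + 0.78 + 2.35 = 5.84
Step 3: Average value = 17.2724 / 5.84 = 2.957603


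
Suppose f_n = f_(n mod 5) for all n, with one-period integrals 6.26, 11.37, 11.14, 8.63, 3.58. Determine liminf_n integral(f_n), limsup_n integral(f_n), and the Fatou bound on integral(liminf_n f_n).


The sequence (integral(f_n)) is periodic with period 5, repeating the values 6.26, 11.37, 11.14, 8.63, 3.58 indefinitely.
Step 1: For a periodic sequence, every tail (a_m, a_(m+1), ...) contains all 5 period values infinitely often.
Step 2: Hence inf of every tail = min of the period values = min(6.26, 11.37, 11.14, 8.63, 3.58) = 3.58.
        liminf_n integral(f_n) = sup over m of (inf of tail from m) = 3.58.
Step 3: Similarly sup of every tail = max of the period values = 11.37.
        limsup_n integral(f_n) = 11.37.
Step 4: Fatou's lemma: integral(liminf_n f_n) <= liminf_n integral(f_n) = 3.58.
        So the integral of the pointwise liminf is at most 3.58.


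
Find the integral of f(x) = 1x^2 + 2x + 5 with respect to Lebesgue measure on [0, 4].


The Lebesgue integral of a Riemann-integrable function agrees with the Riemann integral.
Antiderivative F(x) = (1/3)x^3 + (2/2)x^2 + 5x
F(4) = (1/3)*4^3 + (2/2)*4^2 + 5*4
     = (1/3)*64 + (2/2)*16 + 5*4
     = 21.333333 + 16 + 20
     = 57.333333
F(0) = 0.0
Integral = F(4) - F(0) = 57.333333 - 0.0 = 57.333333


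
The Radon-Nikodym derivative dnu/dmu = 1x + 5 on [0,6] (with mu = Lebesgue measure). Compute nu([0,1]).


nu(A) = integral_A (dnu/dmu) dmu = integral_0^1 (1x + 5) dx
Step 1: Antiderivative F(x) = (1/2)x^2 + 5x
Step 2: F(1) = (1/2)*1^2 + 5*1 = 0.5 + 5 = 5.5
Step 3: F(0) = (1/2)*0^2 + 5*0 = 0.0 + 0 = 0.0
Step 4: nu([0,1]) = F(1) - F(0) = 5.5 - 0.0 = 5.5


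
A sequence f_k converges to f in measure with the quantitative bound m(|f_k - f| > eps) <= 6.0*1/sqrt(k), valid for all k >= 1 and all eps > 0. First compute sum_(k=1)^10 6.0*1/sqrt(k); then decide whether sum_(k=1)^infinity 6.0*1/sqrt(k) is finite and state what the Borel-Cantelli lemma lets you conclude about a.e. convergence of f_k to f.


Step 1: List the terms 6.0*1/sqrt(k) for k = 1 to 10:
  k=1: 6
  k=2: 4.242641
  k=3: 3.464102
  k=4: 3
  k=5: 2.683282
  k=6: 2.44949
  k=7: 2.267787
  k=8: 2.12132
  k=9: 2
  k=10: 1.897367
Step 2: Partial sum = 6 + 4.242641 + 3.464102 + 3 + 2.683282 + 2.44949 + 2.267787 + 2.12132 + 2 + 1.897367
     = 30.125987
Step 3: The full series sum_(k>=1) 6.0*1/sqrt(k) diverges (p-series with p = 1/2 <= 1; a nonzero constant multiple of a divergent series diverges).
Step 4: The (first) Borel-Cantelli lemma requires a summable sequence of measures, so it does not apply here;
        from this bound alone no conclusion about a.e. convergence can be drawn (convergence in measure still
        gives an a.e.-convergent subsequence, but not a.e. convergence of the whole sequence).
Conclusion: series diverges; Borel-Cantelli is inconclusive about a.e. convergence of f_k.


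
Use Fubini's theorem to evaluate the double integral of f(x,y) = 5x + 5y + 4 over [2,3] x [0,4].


By Fubini, integrate in x first, then y.
Step 1: Fix y, integrate over x in [2,3]:
  integral(5x + 5y + 4, x=2..3)
  = 5*(3^2 - 2^2)/2 + (5y + 4)*(3 - 2)
  = 12.5 + (5y + 4)*1
  = 12.5 + 5y + 4
  = 16.5 + 5y
Step 2: Integrate over y in [0,4]:
  integral(16.5 + 5y, y=0..4)
  = 16.5*4 + 5*(4^2 - 0^2)/2
  = 66 + 40
  = 106


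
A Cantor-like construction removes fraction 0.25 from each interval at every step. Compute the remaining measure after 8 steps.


Step 1: At each step, fraction remaining = 1 - 0.25 = 0.75
Step 2: After 8 steps, measure = (0.75)^8
Result = 0.100113


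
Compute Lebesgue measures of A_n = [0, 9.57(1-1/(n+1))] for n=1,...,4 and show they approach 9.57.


By continuity of measure from below: if A_n increases to A, then m(A_n) -> m(A).
Here A = [0, 9.57], so m(A) = 9.57
Step 1: a_1 = 9.57*(1 - 1/2) = 4.785, m(A_1) = 4.785
Step 2: a_2 = 9.57*(1 - 1/3) = 6.38, m(A_2) = 6.38
Step 3: a_3 = 9.57*(1 - 1/4) = 7.1775, m(A_3) = 7.1775
Step 4: a_4 = 9.57*(1 - 1/5) = 7.656, m(A_4) = 7.656
Limit: m(A_n) -> m([0,9.57]) = 9.57


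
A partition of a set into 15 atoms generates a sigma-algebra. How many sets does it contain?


Each element of the sigma-algebra is a union of some subset of the 15 atoms.
The number of such subsets is 2^15 = 32768.


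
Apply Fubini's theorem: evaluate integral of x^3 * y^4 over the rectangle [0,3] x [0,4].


By Fubini's theorem, the double integral factors as a product of single integrals:
Step 1: integral_0^3 x^3 dx = [x^4/4] from 0 to 3
     = 3^4/4 = 20.25
Step 2: integral_0^4 y^4 dy = [y^5/5] from 0 to 4
     = 4^5/5 = 204.8
Step 3: Double integral = 20.25 * 204.8 = 4147.2


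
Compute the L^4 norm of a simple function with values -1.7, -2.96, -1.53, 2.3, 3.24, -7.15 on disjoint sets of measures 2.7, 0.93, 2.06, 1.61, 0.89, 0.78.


Step 1: Compute |f_i|^4 for each value:
  |-1.7|^4 = 8.3521
  |-2.96|^4 = 76.765635
  |-1.53|^4 = 5.479813
  |2.3|^4 = 27.9841
  |3.24|^4 = 110.199606
  |-7.15|^4 = 2613.510006
Step 2: Multiply by measures and sum:
  8.3521 * 2.7 = 22.55067
  76.765635 * 0.93 = 71.39204
  5.479813 * 2.06 = 11.288414
  27.9841 * 1.61 = 45.054401
  110.199606 * 0.89 = 98.077649
  2613.510006 * 0.78 = 2038.537805
Sum = 22.55067 + 71.39204 + 11.288414 + 45.054401 + 98.077649 + 2038.537805 = 2286.90098
Step 3: Take the p-th root:
||f||_4 = (2286.90098)^(1/4) = 6.915313


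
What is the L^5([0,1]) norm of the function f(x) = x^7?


Step 1: ||f||_5 = (integral_0^1 |x^7|^5 dx)^(1/5)
     = (integral_0^1 x^35 dx)^(1/5)
Step 2: integral_0^1 x^35 dx = [x^36/(36)] from 0 to 1 = 1^36/36
     = 1/36 = 0.027778
Step 3: ||f||_5 = (0.027778)^(1/5) = 0.488359


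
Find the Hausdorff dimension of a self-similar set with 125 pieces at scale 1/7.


For a self-similar set with N copies scaled by 1/r:
dim_H = log(N)/log(r) = log(125)/log(7)
= 4.828314/1.94591
= 2.481262


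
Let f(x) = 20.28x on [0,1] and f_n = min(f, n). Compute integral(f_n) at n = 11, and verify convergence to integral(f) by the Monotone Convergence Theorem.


f(x) = 20.28x on [0,1]; f_n(x) = min(20.28x, n). At n = 11:
Step 1: f(x) reaches 11 at x = 11/20.28 = 0.542406
Step 2: integral(f_11) = integral(20.28x, 0, 0.542406) + integral(11, 0.542406, 1)
       = 20.28*0.542406^2/2 + 11*(1 - 0.542406)
       = 2.983235 + 5.033531
       = 8.016765
Step 3: As n -> infinity, f_n increases to f, so by MCT integral(f_n) -> integral(f) = 20.28/2 = 10.14.
Convergence: integral(f_11) = 8.016765 -> 10.14 as n -> infinity


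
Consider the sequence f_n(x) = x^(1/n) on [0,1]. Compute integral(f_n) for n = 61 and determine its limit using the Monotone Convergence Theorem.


At n = 61: f_61(x) = x^(1/61).
Step 1: integral(x^(1/61), 0, 1) = [x^(1/61+1) / (1/61+1)] from 0 to 1
     = 1 / (1/61 + 1) = 1 / ((61+1)/61) = 61/(61+1)
     = 61/62 = 0.983871
Step 2: As n -> infinity, f_n(x) = x^(1/n) -> 1 for x in (0,1], and f_n is increasing in n.
By MCT, lim_n integral(f_n) = integral(lim_n f_n) = integral(1, 0, 1) = 1.
Step 3: Verify convergence: 61/62 = 0.983871 -> 1


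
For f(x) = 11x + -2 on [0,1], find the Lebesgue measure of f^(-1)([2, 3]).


f^(-1)([2, 3]) = {x : 2 <= 11x + -2 <= 3}
Solving: (2 - -2)/11 <= x <= (3 - -2)/11
= [0.363636, 0.454545]
Intersecting with [0,1]: [0.363636, 0.454545]
Measure = 0.454545 - 0.363636 = 0.090909


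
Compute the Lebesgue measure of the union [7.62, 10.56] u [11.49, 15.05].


For pairwise disjoint intervals, m(union) = sum of lengths.
= (10.56 - 7.62) + (15.05 - 11.49)
= 2.94 + 3.56
= 6.5


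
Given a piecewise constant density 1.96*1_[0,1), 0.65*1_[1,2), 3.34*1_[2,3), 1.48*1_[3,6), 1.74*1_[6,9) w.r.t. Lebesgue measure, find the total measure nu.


Integrate each piece of the Radon-Nikodym derivative:
Step 1: integral_0^1 1.96 dx = 1.96*(1-0) = 1.96*1 = 1.96
Step 2: integral_1^2 0.65 dx = 0.65*(2-1) = 0.65*1 = 0.65
Step 3: integral_2^3 3.34 dx = 3.34*(3-2) = 3.34*1 = 3.34
Step 4: integral_3^6 1.48 dx = 1.48*(6-3) = 1.48*3 = 4.44
Step 5: integral_6^9 1.74 dx = 1.74*(9-6) = 1.74*3 = 5.22
Total: 1.96 + 0.65 + 3.34 + 4.44 + 5.22 = 15.61


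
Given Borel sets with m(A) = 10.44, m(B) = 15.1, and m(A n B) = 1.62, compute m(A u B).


By inclusion-exclusion: m(A u B) = m(A) + m(B) - m(A n B)
= 10.44 + 15.1 - 1.62
= 23.92


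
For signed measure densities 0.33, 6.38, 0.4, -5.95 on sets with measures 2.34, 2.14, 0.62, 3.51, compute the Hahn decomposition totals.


Step 1: Compute signed measure on each set:
  Set 1: 0.33 * 2.34 = 0.7722
  Set 2: 6.38 * 2.14 = 13.6532
  Set 3: 0.4 * 0.62 = 0.248
  Set 4: -5.95 * 3.51 = -20.8845
Step 2: Total signed measure = (0.7722) + (13.6532) + (0.248) + (-20.8845)
     = -6.2111
Step 3: Positive part mu+(X) = sum of positive contributions = 14.6734
Step 4: Negative part mu-(X) = |sum of negative contributions| = 20.8845


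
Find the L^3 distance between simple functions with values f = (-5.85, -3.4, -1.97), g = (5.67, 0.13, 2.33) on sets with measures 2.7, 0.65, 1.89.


Step 1: Compute differences f_i - g_i:
  -5.85 - 5.67 = -11.52
  -3.4 - 0.13 = -3.53
  -1.97 - 2.33 = -4.3
Step 2: Compute |diff|^3 * measure for each set:
  |-11.52|^3 * 2.7 = 1528.823808 * 2.7 = 4127.824282
  |-3.53|^3 * 0.65 = 43.986977 * 0.65 = 28.591535
  |-4.3|^3 * 1.89 = 79.507 * 1.89 = 150.26823
Step 3: Sum = 4306.684047
Step 4: ||f-g||_3 = (4306.684047)^(1/3) = 16.269755


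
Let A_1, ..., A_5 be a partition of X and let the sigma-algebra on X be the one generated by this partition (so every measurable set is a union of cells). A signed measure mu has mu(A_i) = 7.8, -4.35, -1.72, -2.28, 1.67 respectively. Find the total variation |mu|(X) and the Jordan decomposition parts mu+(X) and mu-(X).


Step 1: Every measurable set is a union of atoms (the cells / points), so a Hahn decomposition is
  obtained by grouping atoms by sign: P = union of atoms with mu > 0, N = union of the remaining atoms.
  Atoms in P (indices): 1, 5;  atoms in N (indices): 2, 3, 4
  Positive values: 7.8, 1.67
  Negative values: -4.35, -1.72, -2.28
Step 2: mu+(X) = mu(P) = sum of positive atom values = 9.47
Step 3: mu-(X) = -mu(N) = sum of |negative atom values| = 8.35
Step 4: |mu|(X) = mu+(X) + mu-(X) = 9.47 + 8.35 = 17.82


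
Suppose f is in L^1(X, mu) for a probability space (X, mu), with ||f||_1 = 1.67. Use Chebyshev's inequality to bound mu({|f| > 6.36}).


Chebyshev/Markov inequality: mu(|f| > eps) <= (||f||_p / eps)^p
Step 1: ||f||_1 / eps = 1.67 / 6.36 = 0.262579
Step 2: Raise to power p = 1:
  (0.262579)^1 = 0.262579
Step 3: Therefore mu(|f| > 6.36) <= 0.262579


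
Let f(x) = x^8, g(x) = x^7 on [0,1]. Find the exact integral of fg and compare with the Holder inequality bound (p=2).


Step 1: Exact integral of f*g = integral(x^15, 0, 1) = 1/16
     = 0.0625
Step 2: Holder bound with p=2, q=2:
  ||f||_p = (integral x^16 dx)^(1/2) = (1/17)^(1/2) = 0.242536
  ||g||_q = (integral x^14 dx)^(1/2) = (1/15)^(1/2) = 0.258199
Step 3: Holder bound = ||f||_p * ||g||_q = 0.242536 * 0.258199 = 0.062622
Verification: 0.0625 <= 0.062622 (Holder holds)


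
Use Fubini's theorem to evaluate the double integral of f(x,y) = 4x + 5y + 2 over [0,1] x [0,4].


By Fubini, integrate in x first, then y.
Step 1: Fix y, integrate over x in [0,1]:
  integral(4x + 5y + 2, x=0..1)
  = 4*(1^2 - 0^2)/2 + (5y + 2)*(1 - 0)
  = 2 + (5y + 2)*1
  = 2 + 5y + 2
  = 4 + 5y
Step 2: Integrate over y in [0,4]:
  integral(4 + 5y, y=0..4)
  = 4*4 + 5*(4^2 - 0^2)/2
  = 16 + 40
  = 56


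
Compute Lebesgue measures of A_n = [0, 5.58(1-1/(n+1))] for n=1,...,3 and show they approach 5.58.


By continuity of measure from below: if A_n increases to A, then m(A_n) -> m(A).
Here A = [0, 5.58], so m(A) = 5.58
Step 1: a_1 = 5.58*(1 - 1/2) = 2.79, m(A_1) = 2.79
Step 2: a_2 = 5.58*(1 - 1/3) = 3.72, m(A_2) = 3.72
Step 3: a_3 = 5.58*(1 - 1/4) = 4.185, m(A_3) = 4.185
Limit: m(A_n) -> m([0,5.58]) = 5.58


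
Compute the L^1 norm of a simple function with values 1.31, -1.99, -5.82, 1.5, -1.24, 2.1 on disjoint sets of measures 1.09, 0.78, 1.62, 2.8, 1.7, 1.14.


Step 1: Compute |f_i|^1 for each value:
  |1.31|^1 = 1.31
  |-1.99|^1 = 1.99
  |-5.82|^1 = 5.82
  |1.5|^1 = 1.5
  |-1.24|^1 = 1.24
  |2.1|^1 = 2.1
Step 2: Multiply by measures and sum:
  1.31 * 1.09 = 1.4279
  1.99 * 0.78 = 1.5522
  5.82 * 1.62 = 9.4284
  1.5 * 2.8 = 4.2
  1.24 * 1.7 = 2.108
  2.1 * 1.14 = 2.394
Sum = 1.4279 + 1.5522 + 9.4284 + 4.2 + 2.108 + 2.394 = 21.1105
Step 3: Take the p-th root:
||f||_1 = (21.1105)^(1/1) = 21.1105


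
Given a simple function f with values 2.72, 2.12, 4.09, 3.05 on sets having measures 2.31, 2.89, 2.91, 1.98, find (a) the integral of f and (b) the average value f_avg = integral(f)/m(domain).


Step 1: Integral = sum(value_i * measure_i)
= 2.72*2.31 + 2.12*2.89 + 4.09*2.91 + 3.05*1.98
= 6.2832 + 6.1268 + 11.9019 + 6.039
= 30.3509
Step 2: Total measure of domain = 2.31 + 2.89 + 2.91 + 1.98 = 10.09
Step 3: Average value = 30.3509 / 10.09 = 3.008018


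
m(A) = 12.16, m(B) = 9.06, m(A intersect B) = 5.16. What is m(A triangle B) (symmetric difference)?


m(A Delta B) = m(A) + m(B) - 2*m(A n B)
= 12.16 + 9.06 - 2*5.16
= 12.16 + 9.06 - 10.32
= 10.9


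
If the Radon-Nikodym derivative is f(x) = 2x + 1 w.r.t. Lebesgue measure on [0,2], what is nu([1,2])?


nu(A) = integral_A (dnu/dmu) dmu = integral_1^2 (2x + 1) dx
Step 1: Antiderivative F(x) = (2/2)x^2 + 1x
Step 2: F(2) = (2/2)*2^2 + 1*2 = 4 + 2 = 6
Step 3: F(1) = (2/2)*1^2 + 1*1 = 1 + 1 = 2
Step 4: nu([1,2]) = F(2) - F(1) = 6 - 2 = 4


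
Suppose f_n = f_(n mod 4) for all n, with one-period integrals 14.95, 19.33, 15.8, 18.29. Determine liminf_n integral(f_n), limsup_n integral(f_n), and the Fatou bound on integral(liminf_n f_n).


The sequence (integral(f_n)) is periodic with period 4, repeating the values 14.95, 19.33, 15.8, 18.29 indefinitely.
Step 1: For a periodic sequence, every tail (a_m, a_(m+1), ...) contains all 4 period values infinitely often.
Step 2: Hence inf of every tail = min of the period values = min(14.95, 19.33, 15.8, 18.29) = 14.95.
        liminf_n integral(f_n) = sup over m of (inf of tail from m) = 14.95.
Step 3: Similarly sup of every tail = max of the period values = 19.33.
        limsup_n integral(f_n) = 19.33.
Step 4: Fatou's lemma: integral(liminf_n f_n) <= liminf_n integral(f_n) = 14.95.
        So the integral of the pointwise liminf is at most 14.95.


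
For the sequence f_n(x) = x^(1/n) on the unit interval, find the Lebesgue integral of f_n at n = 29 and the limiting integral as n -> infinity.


At n = 29: f_29(x) = x^(1/29).
Step 1: integral(x^(1/29), 0, 1) = [x^(1/29+1) / (1/29+1)] from 0 to 1
     = 1 / (1/29 + 1) = 1 / ((29+1)/29) = 29/(29+1)
     = 29/30 = 0.966667
Step 2: As n -> infinity, f_n(x) = x^(1/n) -> 1 for x in (0,1], and f_n is increasing in n.
By MCT, lim_n integral(f_n) = integral(lim_n f_n) = integral(1, 0, 1) = 1.
Step 3: Verify convergence: 29/30 = 0.966667 -> 1


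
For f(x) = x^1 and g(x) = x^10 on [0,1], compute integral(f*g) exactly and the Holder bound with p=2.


Step 1: Exact integral of f*g = integral(x^11, 0, 1) = 1/12
     = 0.083333
Step 2: Holder bound with p=2, q=2:
  ||f||_p = (integral x^2 dx)^(1/2) = (1/3)^(1/2) = 0.57735
  ||g||_q = (integral x^20 dx)^(1/2) = (1/21)^(1/2) = 0.218218
Step 3: Holder bound = ||f||_p * ||g||_q = 0.57735 * 0.218218 = 0.125988
Verification: 0.083333 <= 0.125988 (Holder holds)


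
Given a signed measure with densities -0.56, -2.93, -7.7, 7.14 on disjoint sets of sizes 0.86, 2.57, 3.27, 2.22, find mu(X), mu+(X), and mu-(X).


Step 1: Compute signed measure on each set:
  Set 1: -0.56 * 0.86 = -0.4816
  Set 2: -2.93 * 2.57 = -7.5301
  Set 3: -7.7 * 3.27 = -25.179
  Set 4: 7.14 * 2.22 = 15.8508
Step 2: Total signed measure = (-0.4816) + (-7.5301) + (-25.179) + (15.8508)
     = -17.3399
Step 3: Positive part mu+(X) = sum of positive contributions = 15.8508
Step 4: Negative part mu-(X) = |sum of negative contributions| = 33.1907


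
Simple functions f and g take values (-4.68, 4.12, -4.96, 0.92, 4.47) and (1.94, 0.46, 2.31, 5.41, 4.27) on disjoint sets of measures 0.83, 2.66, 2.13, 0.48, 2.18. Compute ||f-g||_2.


Step 1: Compute differences f_i - g_i:
  -4.68 - 1.94 = -6.62
  4.12 - 0.46 = 3.66
  -4.96 - 2.31 = -7.27
  0.92 - 5.41 = -4.49
  4.47 - 4.27 = 0.2
Step 2: Compute |diff|^2 * measure for each set:
  |-6.62|^2 * 0.83 = 43.8244 * 0.83 = 36.374252
  |3.66|^2 * 2.66 = 13.3956 * 2.66 = 35.632296
  |-7.27|^2 * 2.13 = 52.8529 * 2.13 = 112.576677
  |-4.49|^2 * 0.48 = 20.1601 * 0.48 = 9.676848
  |0.2|^2 * 2.18 = 0.04 * 2.18 = 0.0872
Step 3: Sum = 194.347273
Step 4: ||f-g||_2 = (194.347273)^(1/2) = 13.940849


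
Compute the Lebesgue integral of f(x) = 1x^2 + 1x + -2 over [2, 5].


The Lebesgue integral of a Riemann-integrable function agrees with the Riemann integral.
Antiderivative F(x) = (1/3)x^3 + (1/2)x^2 + -2x
F(5) = (1/3)*5^3 + (1/2)*5^2 + -2*5
     = (1/3)*125 + (1/2)*25 + -2*5
     = 41.666667 + 12.5 + -10
     = 44.166667
F(2) = 0.666667
Integral = F(5) - F(2) = 44.166667 - 0.666667 = 43.5


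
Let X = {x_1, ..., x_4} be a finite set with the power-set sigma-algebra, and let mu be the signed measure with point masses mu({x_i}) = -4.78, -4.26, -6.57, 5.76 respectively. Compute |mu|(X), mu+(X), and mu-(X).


Step 1: Every measurable set is a union of atoms (the cells / points), so a Hahn decomposition is
  obtained by grouping atoms by sign: P = union of atoms with mu > 0, N = union of the remaining atoms.
  Atoms in P (indices): 4;  atoms in N (indices): 1, 2, 3
  Positive values: 5.76
  Negative values: -4.78, -4.26, -6.57
Step 2: mu+(X) = mu(P) = sum of positive atom values = 5.76
Step 3: mu-(X) = -mu(N) = sum of |negative atom values| = 15.61
Step 4: |mu|(X) = mu+(X) + mu-(X) = 5.76 + 15.61 = 21.37


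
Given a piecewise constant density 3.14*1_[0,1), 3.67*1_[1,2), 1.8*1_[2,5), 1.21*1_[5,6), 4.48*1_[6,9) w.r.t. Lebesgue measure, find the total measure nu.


Integrate each piece of the Radon-Nikodym derivative:
Step 1: integral_0^1 3.14 dx = 3.14*(1-0) = 3.14*1 = 3.14
Step 2: integral_1^2 3.67 dx = 3.67*(2-1) = 3.67*1 = 3.67
Step 3: integral_2^5 1.8 dx = 1.8*(5-2) = 1.8*3 = 5.4
Step 4: integral_5^6 1.21 dx = 1.21*(6-5) = 1.21*1 = 1.21
Step 5: integral_6^9 4.48 dx = 4.48*(9-6) = 4.48*3 = 13.44
Total: 3.14 + 3.67 + 5.4 + 1.21 + 13.44 = 26.86


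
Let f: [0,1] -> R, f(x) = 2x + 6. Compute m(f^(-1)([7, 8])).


f^(-1)([7, 8]) = {x : 7 <= 2x + 6 <= 8}
Solving: (7 - 6)/2 <= x <= (8 - 6)/2
= [0.5, 1]
Intersecting with [0,1]: [0.5, 1]
Measure = 1 - 0.5 = 0.5


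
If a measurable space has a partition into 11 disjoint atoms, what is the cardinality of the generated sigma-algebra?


Each element of the sigma-algebra is a union of some subset of the 11 atoms.
The number of such subsets is 2^11 = 2048.


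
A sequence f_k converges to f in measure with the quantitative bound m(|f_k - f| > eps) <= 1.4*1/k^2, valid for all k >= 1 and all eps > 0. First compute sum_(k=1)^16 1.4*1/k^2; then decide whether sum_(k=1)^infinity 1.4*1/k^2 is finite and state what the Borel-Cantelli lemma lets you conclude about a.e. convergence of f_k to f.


Step 1: List the terms 1.4*1/k^2 for k = 1 to 16:
  k=1: 1.4
  k=2: 0.35
  k=3: 0.155556
  k=4: 0.0875
  k=5: 0.056
  k=6: 0.038889
  k=7: 0.028571
  k=8: 0.021875
  k=9: 0.017284
  k=10: 0.014
  k=11: 0.01157
  k=12: 0.009722
  k=13: 0.008284
  k=14: 0.007143
  k=15: 0.006222
  k=16: 0.005469
Step 2: Partial sum = 1.4 + 0.35 + 0.155556 + 0.0875 + 0.056 + 0.038889 + 0.028571 + 0.021875 + 0.017284 + 0.014 + 0.01157 + 0.009722 + 0.008284 + 0.007143 + 0.006222 + 0.005469
     = 2.218085
Step 3: The full series sum_(k>=1) 1.4*1/k^2 converges (p-series with p = 2 > 1; a constant multiple of a convergent series converges).
Step 4: Fix eps > 0. Since sum_k m(|f_k - f| > eps) < infinity, the Borel-Cantelli lemma gives
        m(limsup_k {|f_k - f| > eps}) = 0, i.e. for a.e. x, |f_k(x) - f(x)| <= eps for all large k.
        Applying this with eps = 1/j for j = 1, 2, ... and intersecting the countably many full-measure sets,
        for a.e. x we get limsup_k |f_k(x) - f(x)| <= 1/j for every j, hence f_k -> f almost everywhere.
Conclusion: series converges; Borel-Cantelli yields f_k -> f a.e.


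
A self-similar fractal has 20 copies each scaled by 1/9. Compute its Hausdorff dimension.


For a self-similar set with N copies scaled by 1/r:
dim_H = log(N)/log(r) = log(20)/log(9)
= 2.995732/2.197225
= 1.363417


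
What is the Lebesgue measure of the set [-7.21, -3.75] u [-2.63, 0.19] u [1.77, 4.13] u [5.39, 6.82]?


For pairwise disjoint intervals, m(union) = sum of lengths.
= (-3.75 - -7.21) + (0.19 - -2.63) + (4.13 - 1.77) + (6.82 - 5.39)
= 3.46 + 2.82 + 2.36 + 1.43
= 10.07


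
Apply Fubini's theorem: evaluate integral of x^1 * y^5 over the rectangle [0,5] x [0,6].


By Fubini's theorem, the double integral factors as a product of single integrals:
Step 1: integral_0^5 x^1 dx = [x^2/2] from 0 to 5
     = 5^2/2 = 12.5
Step 2: integral_0^6 y^5 dy = [y^6/6] from 0 to 6
     = 6^6/6 = 7776
Step 3: Double integral = 12.5 * 7776 = 97200


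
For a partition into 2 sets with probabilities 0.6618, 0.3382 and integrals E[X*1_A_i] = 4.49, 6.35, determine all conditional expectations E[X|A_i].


For each cell A_i: E[X|A_i] = E[X*1_A_i] / P(A_i)
Step 1: E[X|A_1] = 4.49 / 0.6618 = 6.784527
Step 2: E[X|A_2] = 6.35 / 0.3382 = 18.775872
Verification: E[X] = sum E[X*1_A_i] = 4.49 + 6.35 = 10.84


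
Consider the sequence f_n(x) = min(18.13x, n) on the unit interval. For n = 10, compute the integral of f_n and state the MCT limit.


f(x) = 18.13x on [0,1]; f_n(x) = min(18.13x, n). At n = 10:
Step 1: f(x) reaches 10 at x = 10/18.13 = 0.551572
Step 2: integral(f_10) = integral(18.13x, 0, 0.551572) + integral(10, 0.551572, 1)
       = 18.13*0.551572^2/2 + 10*(1 - 0.551572)
       = 2.75786 + 4.48428
       = 7.24214
Step 3: As n -> infinity, f_n increases to f, so by MCT integral(f_n) -> integral(f) = 18.13/2 = 9.065.
Convergence: integral(f_10) = 7.24214 -> 9.065 as n -> infinity


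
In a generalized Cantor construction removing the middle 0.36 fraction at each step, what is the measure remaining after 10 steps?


Step 1: At each step, fraction remaining = 1 - 0.36 = 0.64
Step 2: After 10 steps, measure = (0.64)^10
Result = 0.011529


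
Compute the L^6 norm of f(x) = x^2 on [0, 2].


Step 1: ||f||_6 = (integral_0^2 |x^2|^6 dx)^(1/6)
     = (integral_0^2 x^12 dx)^(1/6)
Step 2: integral_0^2 x^12 dx = [x^13/(13)] from 0 to 2 = 2^13/13
     = 8192/13 = 630.153846
Step 3: ||f||_6 = (630.153846)^(1/6) = 2.928023


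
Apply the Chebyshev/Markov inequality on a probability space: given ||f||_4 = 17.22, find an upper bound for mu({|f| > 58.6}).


Chebyshev/Markov inequality: mu(|f| > eps) <= (||f||_p / eps)^p
Step 1: ||f||_4 / eps = 17.22 / 58.6 = 0.293857
Step 2: Raise to power p = 4:
  (0.293857)^4 = 0.007457
Step 3: Therefore mu(|f| > 58.6) <= 0.007457


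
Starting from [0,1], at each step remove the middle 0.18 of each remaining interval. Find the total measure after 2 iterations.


Step 1: At each step, fraction remaining = 1 - 0.18 = 0.82
Step 2: After 2 steps, measure = (0.82)^2
Step 3: Computing the power step by step:
  After step 1: 0.82
  After step 2: 0.6724
Result = 0.6724


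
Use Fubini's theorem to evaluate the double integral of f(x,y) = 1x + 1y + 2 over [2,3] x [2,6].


By Fubini, integrate in x first, then y.
Step 1: Fix y, integrate over x in [2,3]:
  integral(1x + 1y + 2, x=2..3)
  = 1*(3^2 - 2^2)/2 + (1y + 2)*(3 - 2)
  = 2.5 + (1y + 2)*1
  = 2.5 + 1y + 2
  = 4.5 + 1y
Step 2: Integrate over y in [2,6]:
  integral(4.5 + 1y, y=2..6)
  = 4.5*4 + 1*(6^2 - 2^2)/2
  = 18 + 16
  = 34


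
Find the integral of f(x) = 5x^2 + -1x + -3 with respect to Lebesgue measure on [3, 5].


The Lebesgue integral of a Riemann-integrable function agrees with the Riemann integral.
Antiderivative F(x) = (5/3)x^3 + (-1/2)x^2 + -3x
F(5) = (5/3)*5^3 + (-1/2)*5^2 + -3*5
     = (5/3)*125 + (-1/2)*25 + -3*5
     = 208.333333 + -12.5 + -15
     = 180.833333
F(3) = 31.5
Integral = F(5) - F(3) = 180.833333 - 31.5 = 149.333333


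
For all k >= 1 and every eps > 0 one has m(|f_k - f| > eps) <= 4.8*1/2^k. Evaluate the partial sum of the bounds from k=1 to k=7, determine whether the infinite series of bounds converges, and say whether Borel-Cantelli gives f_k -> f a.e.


Step 1: List the terms 4.8*1/2^k for k = 1 to 7:
  k=1: 2.4
  k=2: 1.2
  k=3: 0.6
  k=4: 0.3
  k=5: 0.15
  k=6: 0.075
  k=7: 0.0375
Step 2: Partial sum = 2.4 + 1.2 + 0.6 + 0.3 + 0.15 + 0.075 + 0.0375
     = 4.7625
Step 3: The full series sum_(k>=1) 4.8*1/2^k converges (geometric series with ratio 1/2 < 1; a constant multiple of a convergent series converges).
Step 4: Fix eps > 0. Since sum_k m(|f_k - f| > eps) < infinity, the Borel-Cantelli lemma gives
        m(limsup_k {|f_k - f| > eps}) = 0, i.e. for a.e. x, |f_k(x) - f(x)| <= eps for all large k.
        Applying this with eps = 1/j for j = 1, 2, ... and intersecting the countably many full-measure sets,
        for a.e. x we get limsup_k |f_k(x) - f(x)| <= 1/j for every j, hence f_k -> f almost everywhere.
Conclusion: series converges; Borel-Cantelli yields f_k -> f a.e.


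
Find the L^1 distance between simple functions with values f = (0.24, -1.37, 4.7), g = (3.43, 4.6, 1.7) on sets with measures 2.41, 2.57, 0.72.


Step 1: Compute differences f_i - g_i:
  0.24 - 3.43 = -3.19
  -1.37 - 4.6 = -5.97
  4.7 - 1.7 = 3
Step 2: Compute |diff|^1 * measure for each set:
  |-3.19|^1 * 2.41 = 3.19 * 2.41 = 7.6879
  |-5.97|^1 * 2.57 = 5.97 * 2.57 = 15.3429
  |3|^1 * 0.72 = 3 * 0.72 = 2.16
Step 3: Sum = 25.1908
Step 4: ||f-g||_1 = (25.1908)^(1/1) = 25.1908


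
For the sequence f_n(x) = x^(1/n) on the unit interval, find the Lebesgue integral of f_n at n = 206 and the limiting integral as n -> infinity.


At n = 206: f_206(x) = x^(1/206).
Step 1: integral(x^(1/206), 0, 1) = [x^(1/206+1) / (1/206+1)] from 0 to 1
     = 1 / (1/206 + 1) = 1 / ((206+1)/206) = 206/(206+1)
     = 206/207 = 0.995169
Step 2: As n -> infinity, f_n(x) = x^(1/n) -> 1 for x in (0,1], and f_n is increasing in n.
By MCT, lim_n integral(f_n) = integral(lim_n f_n) = integral(1, 0, 1) = 1.
Step 3: Verify convergence: 206/207 = 0.995169 -> 1


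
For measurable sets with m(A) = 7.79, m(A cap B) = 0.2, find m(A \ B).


m(A \ B) = m(A) - m(A n B)
= 7.79 - 0.2
= 7.59


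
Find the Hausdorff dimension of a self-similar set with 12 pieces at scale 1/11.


For a self-similar set with N copies scaled by 1/r:
dim_H = log(N)/log(r) = log(12)/log(11)
= 2.484907/2.397895
= 1.036287


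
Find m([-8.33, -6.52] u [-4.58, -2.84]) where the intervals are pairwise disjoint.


For pairwise disjoint intervals, m(union) = sum of lengths.
= (-6.52 - -8.33) + (-2.84 - -4.58)
= 1.81 + 1.74
= 3.55


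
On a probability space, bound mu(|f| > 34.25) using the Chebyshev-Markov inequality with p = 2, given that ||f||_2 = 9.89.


Chebyshev/Markov inequality: mu(|f| > eps) <= (||f||_p / eps)^p
Step 1: ||f||_2 / eps = 9.89 / 34.25 = 0.288759
Step 2: Raise to power p = 2:
  (0.288759)^2 = 0.083382
Step 3: Therefore mu(|f| > 34.25) <= 0.083382


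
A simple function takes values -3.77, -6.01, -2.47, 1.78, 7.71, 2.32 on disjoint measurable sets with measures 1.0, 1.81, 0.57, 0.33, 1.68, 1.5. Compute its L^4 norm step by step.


Step 1: Compute |f_i|^4 for each value:
  |-3.77|^4 = 202.006526
  |-6.01|^4 = 1304.661624
  |-2.47|^4 = 37.220981
  |1.78|^4 = 10.038759
  |7.71|^4 = 3533.601025
  |2.32|^4 = 28.97023
Step 2: Multiply by measures and sum:
  202.006526 * 1.0 = 202.006526
  1304.661624 * 1.81 = 2361.437539
  37.220981 * 0.57 = 21.215959
  10.038759 * 0.33 = 3.31279
  3533.601025 * 1.68 = 5936.449722
  28.97023 * 1.5 = 43.455345
Sum = 202.006526 + 2361.437539 + 21.215959 + 3.31279 + 5936.449722 + 43.455345 = 8567.877882
Step 3: Take the p-th root:
||f||_4 = (8567.877882)^(1/4) = 9.620958


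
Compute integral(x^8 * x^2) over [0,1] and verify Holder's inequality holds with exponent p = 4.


Step 1: Exact integral of f*g = integral(x^10, 0, 1) = 1/11
     = 0.090909
Step 2: Holder bound with p=4, q=1.333333:
  ||f||_p = (integral x^32 dx)^(1/4) = (1/33)^(1/4) = 0.417226
  ||g||_q = (integral x^2.666667 dx)^(1/1.333333) = (1/3.666667)^(1/1.333333) = 0.377395
Step 3: Holder bound = ||f||_p * ||g||_q = 0.417226 * 0.377395 = 0.157459
Verification: 0.090909 <= 0.157459 (Holder holds)


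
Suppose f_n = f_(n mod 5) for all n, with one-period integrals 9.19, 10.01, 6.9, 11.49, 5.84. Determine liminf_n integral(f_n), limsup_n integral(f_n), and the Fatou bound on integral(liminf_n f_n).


The sequence (integral(f_n)) is periodic with period 5, repeating the values 9.19, 10.01, 6.9, 11.49, 5.84 indefinitely.
Step 1: For a periodic sequence, every tail (a_m, a_(m+1), ...) contains all 5 period values infinitely often.
Step 2: Hence inf of every tail = min of the period values = min(9.19, 10.01, 6.9, 11.49, 5.84) = 5.84.
        liminf_n integral(f_n) = sup over m of (inf of tail from m) = 5.84.
Step 3: Similarly sup of every tail = max of the period values = 11.49.
        limsup_n integral(f_n) = 11.49.
Step 4: Fatou's lemma: integral(liminf_n f_n) <= liminf_n integral(f_n) = 5.84.
        So the integral of the pointwise liminf is at most 5.84.


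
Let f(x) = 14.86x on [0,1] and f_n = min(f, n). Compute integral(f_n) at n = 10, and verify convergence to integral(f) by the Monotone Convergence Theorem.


f(x) = 14.86x on [0,1]; f_n(x) = min(14.86x, n). At n = 10:
Step 1: f(x) reaches 10 at x = 10/14.86 = 0.672948
Step 2: integral(f_10) = integral(14.86x, 0, 0.672948) + integral(10, 0.672948, 1)
       = 14.86*0.672948^2/2 + 10*(1 - 0.672948)
       = 3.364738 + 3.270525
       = 6.635262
Step 3: As n -> infinity, f_n increases to f, so by MCT integral(f_n) -> integral(f) = 14.86/2 = 7.43.
Convergence: integral(f_10) = 6.635262 -> 7.43 as n -> infinity


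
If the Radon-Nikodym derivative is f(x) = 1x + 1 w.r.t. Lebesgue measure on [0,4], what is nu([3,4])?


nu(A) = integral_A (dnu/dmu) dmu = integral_3^4 (1x + 1) dx
Step 1: Antiderivative F(x) = (1/2)x^2 + 1x
Step 2: F(4) = (1/2)*4^2 + 1*4 = 8 + 4 = 12
Step 3: F(3) = (1/2)*3^2 + 1*3 = 4.5 + 3 = 7.5
Step 4: nu([3,4]) = F(4) - F(3) = 12 - 7.5 = 4.5


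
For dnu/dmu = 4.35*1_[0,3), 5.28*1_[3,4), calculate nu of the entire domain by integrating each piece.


Integrate each piece of the Radon-Nikodym derivative:
Step 1: integral_0^3 4.35 dx = 4.35*(3-0) = 4.35*3 = 13.05
Step 2: integral_3^4 5.28 dx = 5.28*(4-3) = 5.28*1 = 5.28
Total: 13.05 + 5.28 = 18.33


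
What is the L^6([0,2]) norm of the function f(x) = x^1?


Step 1: ||f||_6 = (integral_0^2 |x^1|^6 dx)^(1/6)
     = (integral_0^2 x^6 dx)^(1/6)
Step 2: integral_0^2 x^6 dx = [x^7/(7)] from 0 to 2 = 2^7/7
     = 128/7 = 18.285714
Step 3: ||f||_6 = (18.285714)^(1/6) = 1.623125


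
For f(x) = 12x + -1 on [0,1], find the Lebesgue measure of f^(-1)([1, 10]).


f^(-1)([1, 10]) = {x : 1 <= 12x + -1 <= 10}
Solving: (1 - -1)/12 <= x <= (10 - -1)/12
= [0.166667, 0.916667]
Intersecting with [0,1]: [0.166667, 0.916667]
Measure = 0.916667 - 0.166667 = 0.75


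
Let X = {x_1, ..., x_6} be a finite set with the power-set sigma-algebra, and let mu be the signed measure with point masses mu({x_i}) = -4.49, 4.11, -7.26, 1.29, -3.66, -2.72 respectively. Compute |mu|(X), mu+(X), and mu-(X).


Step 1: Every measurable set is a union of atoms (the cells / points), so a Hahn decomposition is
  obtained by grouping atoms by sign: P = union of atoms with mu > 0, N = union of the remaining atoms.
  Atoms in P (indices): 2, 4;  atoms in N (indices): 1, 3, 5, 6
  Positive values: 4.11, 1.29
  Negative values: -4.49, -7.26, -3.66, -2.72
Step 2: mu+(X) = mu(P) = sum of positive atom values = 5.4
Step 3: mu-(X) = -mu(N) = sum of |negative atom values| = 18.13
Step 4: |mu|(X) = mu+(X) + mu-(X) = 5.4 + 18.13 = 23.53


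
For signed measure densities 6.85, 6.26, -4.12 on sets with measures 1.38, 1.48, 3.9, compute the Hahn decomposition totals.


Step 1: Compute signed measure on each set:
  Set 1: 6.85 * 1.38 = 9.453
  Set 2: 6.26 * 1.48 = 9.2648
  Set 3: -4.12 * 3.9 = -16.068
Step 2: Total signed measure = (9.453) + (9.2648) + (-16.068)
     = 2.6498
Step 3: Positive part mu+(X) = sum of positive contributions = 18.7178
Step 4: Negative part mu-(X) = |sum of negative contributions| = 16.068


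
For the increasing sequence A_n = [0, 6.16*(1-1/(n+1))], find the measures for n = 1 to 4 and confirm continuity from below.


By continuity of measure from below: if A_n increases to A, then m(A_n) -> m(A).
Here A = [0, 6.16], so m(A) = 6.16
Step 1: a_1 = 6.16*(1 - 1/2) = 3.08, m(A_1) = 3.08
Step 2: a_2 = 6.16*(1 - 1/3) = 4.1067, m(A_2) = 4.1067
Step 3: a_3 = 6.16*(1 - 1/4) = 4.62, m(A_3) = 4.62
Step 4: a_4 = 6.16*(1 - 1/5) = 4.928, m(A_4) = 4.928
Limit: m(A_n) -> m([0,6.16]) = 6.16


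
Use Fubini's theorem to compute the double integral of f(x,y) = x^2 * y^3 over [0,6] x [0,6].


By Fubini's theorem, the double integral factors as a product of single integrals:
Step 1: integral_0^6 x^2 dx = [x^3/3] from 0 to 6
     = 6^3/3 = 72
Step 2: integral_0^6 y^3 dy = [y^4/4] from 0 to 6
     = 6^4/4 = 324
Step 3: Double integral = 72 * 324 = 23328


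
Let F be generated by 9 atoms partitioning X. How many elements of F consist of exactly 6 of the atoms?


Each element of F is a union of some subset of the 9 atoms.
Elements that are unions of exactly 6 atoms correspond to 6-element subsets of the 9 atoms.
Count = C(9, 6) = 9! / (6! * 3!) = 84.


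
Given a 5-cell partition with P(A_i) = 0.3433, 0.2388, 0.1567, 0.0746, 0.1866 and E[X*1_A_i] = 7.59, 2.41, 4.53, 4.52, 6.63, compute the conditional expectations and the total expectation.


For each cell A_i: E[X|A_i] = E[X*1_A_i] / P(A_i)
Step 1: E[X|A_1] = 7.59 / 0.3433 = 22.108943
Step 2: E[X|A_2] = 2.41 / 0.2388 = 10.092127
Step 3: E[X|A_3] = 4.53 / 0.1567 = 28.908743
Step 4: E[X|A_4] = 4.52 / 0.0746 = 60.589812
Step 5: E[X|A_5] = 6.63 / 0.1866 = 35.530547
Verification: E[X] = sum E[X*1_A_i] = 7.59 + 2.41 + 4.53 + 4.52 + 6.63 = 25.68


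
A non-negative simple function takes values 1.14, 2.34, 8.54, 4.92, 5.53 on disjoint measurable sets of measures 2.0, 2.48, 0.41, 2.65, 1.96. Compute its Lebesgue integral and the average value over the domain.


Step 1: Integral = sum(value_i * measure_i)
= 1.14*2.0 + 2.34*2.48 + 8.54*0.41 + 4.92*2.65 + 5.53*1.96
= 2.28 + 5.8032 + 3.5014 + 13.038 + 10.8388
= 35.4614
Step 2: Total measure of domain = 2.0 + 2.48 + 0.41 + 2.65 + 1.96 = 9.5
Step 3: Average value = 35.4614 / 9.5 = 3.732779


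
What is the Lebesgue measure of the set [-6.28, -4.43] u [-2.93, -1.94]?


For pairwise disjoint intervals, m(union) = sum of lengths.
= (-4.43 - -6.28) + (-1.94 - -2.93)
= 1.85 + 0.99
= 2.84


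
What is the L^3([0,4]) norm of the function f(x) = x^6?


Step 1: ||f||_3 = (integral_0^4 |x^6|^3 dx)^(1/3)
     = (integral_0^4 x^18 dx)^(1/3)
Step 2: integral_0^4 x^18 dx = [x^19/(19)] from 0 to 4 = 4^19/19
     = 274877906944/19 = 1.446726e+10
Step 3: ||f||_3 = (1.446726e+10)^(1/3) = 2436.662679


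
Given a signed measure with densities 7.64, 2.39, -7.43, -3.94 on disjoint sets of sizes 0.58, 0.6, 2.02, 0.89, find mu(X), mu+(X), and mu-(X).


Step 1: Compute signed measure on each set:
  Set 1: 7.64 * 0.58 = 4.4312
  Set 2: 2.39 * 0.6 = 1.434
  Set 3: -7.43 * 2.02 = -15.0086
  Set 4: -3.94 * 0.89 = -3.5066
Step 2: Total signed measure = (4.4312) + (1.434) + (-15.0086) + (-3.5066)
     = -12.65
Step 3: Positive part mu+(X) = sum of positive contributions = 5.8652
Step 4: Negative part mu-(X) = |sum of negative contributions| = 18.5152


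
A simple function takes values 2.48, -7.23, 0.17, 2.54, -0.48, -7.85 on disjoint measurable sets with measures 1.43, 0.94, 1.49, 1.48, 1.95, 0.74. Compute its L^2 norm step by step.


Step 1: Compute |f_i|^2 for each value:
  |2.48|^2 = 6.1504
  |-7.23|^2 = 52.2729
  |0.17|^2 = 0.0289
  |2.54|^2 = 6.4516
  |-0.48|^2 = 0.2304
  |-7.85|^2 = 61.6225
Step 2: Multiply by measures and sum:
  6.1504 * 1.43 = 8.795072
  52.2729 * 0.94 = 49.136526
  0.0289 * 1.49 = 0.043061
  6.4516 * 1.48 = 9.548368
  0.2304 * 1.95 = 0.44928
  61.6225 * 0.74 = 45.60065
Sum = 8.795072 + 49.136526 + 0.043061 + 9.548368 + 0.44928 + 45.60065 = 113.572957
Step 3: Take the p-th root:
||f||_2 = (113.572957)^(1/2) = 10.657061


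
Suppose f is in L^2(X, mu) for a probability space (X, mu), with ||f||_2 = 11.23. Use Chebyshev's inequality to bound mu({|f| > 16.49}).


Chebyshev/Markov inequality: mu(|f| > eps) <= (||f||_p / eps)^p
Step 1: ||f||_2 / eps = 11.23 / 16.49 = 0.681019
Step 2: Raise to power p = 2:
  (0.681019)^2 = 0.463787
Step 3: Therefore mu(|f| > 16.49) <= 0.463787


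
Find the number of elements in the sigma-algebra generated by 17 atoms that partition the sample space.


Each element of the sigma-algebra is a union of some subset of the 17 atoms.
The number of such subsets is 2^17 = 131072.
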